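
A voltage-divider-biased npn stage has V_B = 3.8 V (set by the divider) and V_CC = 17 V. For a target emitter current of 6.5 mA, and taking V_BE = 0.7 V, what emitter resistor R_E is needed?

R_E ≈ 0.48 kΩ

V_E = V_B − V_BE = 3.8 − 0.7 = 3.1 V.
R_E = V_E / I_E = 3.1 / 6.5 = 0.477 kΩ.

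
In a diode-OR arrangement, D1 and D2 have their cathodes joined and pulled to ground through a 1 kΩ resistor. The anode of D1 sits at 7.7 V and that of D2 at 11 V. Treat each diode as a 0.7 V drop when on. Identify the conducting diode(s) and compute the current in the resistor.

Assume both conduct. Then node N would need to be at both 7.7−0.7 = 7 V and 11−0.7 = 10.3 V, which is impossible.
Assume only D2 conducts: V_N = 11 − 0.7 = 10.3 V, so I_R = 10.3/1 = 10.3 mA.
Check D1: its anode-to-cathode voltage is 7.7 − 10.3 = -2.6 V < 0.7 V, so it is off. The assumption is consistent.

Only D2 conducts; I_R ≈ 10 mA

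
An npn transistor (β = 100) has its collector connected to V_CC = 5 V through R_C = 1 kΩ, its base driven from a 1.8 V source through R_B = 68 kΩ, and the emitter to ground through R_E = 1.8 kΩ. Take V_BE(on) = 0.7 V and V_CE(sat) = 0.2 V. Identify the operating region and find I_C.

active; I_C ≈ 0.44 mA

Assume active. Base-emitter loop: I_B = (V_BB − V_BE)/(R_B + (β+1)R_E) = (1.8 − 0.7)/(68 + 101×1.8) = 0.0044 mA.
I_C = β·I_B = 100×0.0044 = 0.44 mA.
V_CE = V_CC − I_C·R_C − I_E·R_E = 5 − 0.44×1 − 0.445×1.8 = 3.76 V > V_CE(sat), so the active-region assumption holds.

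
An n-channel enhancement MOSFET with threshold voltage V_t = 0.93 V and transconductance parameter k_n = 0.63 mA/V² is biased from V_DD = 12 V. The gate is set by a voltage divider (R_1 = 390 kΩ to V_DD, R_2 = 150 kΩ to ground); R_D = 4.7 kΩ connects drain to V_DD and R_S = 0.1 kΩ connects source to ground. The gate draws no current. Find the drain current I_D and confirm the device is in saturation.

I_D ≈ 1.6 mA

V_G = V_DD·R_2/(R_1+R_2) = 12×150/540 = 3.33 V.
Assume saturation: I_D = (k_n/2)(V_GS − V_t)² with V_GS = V_G − I_D·R_S = 3.33 − 0.1·I_D.
Substituting gives 0.00315·I_D² − 1.15·I_D + 1.82 = 0, with roots I_D = 1.59 or 364 mA.
The root I_D = 364 mA gives V_GS = -33.1 V ≤ V_t, so take I_D = 1.59 mA.
Then V_GS = 3.17 V and V_DS = V_DD − I_D(R_D+R_S) = 12 − 1.59×4.8 = 4.38 V.
Saturation requires V_DS ≥ V_GS − V_t = 2.24 V; 4.38 ≥ 2.24 ✓.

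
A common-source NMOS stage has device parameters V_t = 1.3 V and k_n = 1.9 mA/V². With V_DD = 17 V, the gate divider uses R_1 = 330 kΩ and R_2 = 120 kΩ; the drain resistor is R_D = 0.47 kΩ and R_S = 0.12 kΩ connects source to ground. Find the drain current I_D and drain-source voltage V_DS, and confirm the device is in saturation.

I_D ≈ 6 mA, V_DS ≈ 13 V

V_G = V_DD·R_2/(R_1+R_2) = 17×120/450 = 4.53 V.
Assume saturation: I_D = (k_n/2)(V_GS − V_t)² with V_GS = V_G − I_D·R_S = 4.53 − 0.12·I_D.
Substituting gives 0.0137·I_D² − 1.74·I_D + 9.93 = 0, with roots I_D = 6 or 121 mA.
The root I_D = 121 mA gives V_GS = -9.99 V ≤ V_t, so take I_D = 6 mA.
Then V_GS = 3.81 V and V_DS = V_DD − I_D(R_D+R_S) = 17 − 6×0.59 = 13.5 V.
Saturation requires V_DS ≥ V_GS − V_t = 2.51 V; 13.5 ≥ 2.51 ✓.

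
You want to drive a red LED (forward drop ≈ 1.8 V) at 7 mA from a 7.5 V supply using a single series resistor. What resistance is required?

The resistor drops V_S − V_D = 7.5 − 1.8 = 5.7 V at 7 mA.
R = 5.7 V / 7 mA = 0.814 kΩ.

R ≈ 0.81 kΩ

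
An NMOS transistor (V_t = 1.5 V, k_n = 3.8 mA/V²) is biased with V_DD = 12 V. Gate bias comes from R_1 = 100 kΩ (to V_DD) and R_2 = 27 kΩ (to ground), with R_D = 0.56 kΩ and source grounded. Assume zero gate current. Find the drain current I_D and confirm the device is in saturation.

V_G = V_DD·R_2/(R_1+R_2) = 12×27/127 = 2.55 V. With the source grounded, V_GS = V_G = 2.55 V.
Assume saturation: I_D = (k_n/2)(V_GS − V_t)² = (3.8/2)×(2.55 − 1.5)² = 1.9×1.05² = 2.1 mA.
V_DS = V_DD − I_D·R_D = 12 − 2.1×0.56 = 10.8 V.
Saturation requires V_DS ≥ V_GS − V_t = 1.05 V; 10.8 ≥ 1.05 ✓.

I_D ≈ 2.1 mA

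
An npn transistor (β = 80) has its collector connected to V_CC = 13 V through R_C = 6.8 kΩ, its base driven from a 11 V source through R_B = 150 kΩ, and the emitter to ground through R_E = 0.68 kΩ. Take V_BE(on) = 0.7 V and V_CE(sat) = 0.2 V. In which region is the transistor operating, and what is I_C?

saturation; I_C ≈ 1.7 mA

Assume active: I_B = (11 − 0.7)/(150 + 81×0.68) = 0.0502 mA, I_C = β·I_B = 4.02 mA.
Then V_CE = 13 − 4.02×6.8 − 4.07×0.68 = -17.1 V < 0.2 V — the active assumption fails.
Re-solve with V_CE = 0.2 V. KCL at the emitter: V_E/R_E = (V_BB−0.7−V_E)/R_B + (V_CC−0.2−V_E)/R_C, giving V_E = 1.2 V.
I_C = (V_CC − 0.2 − V_E)/R_C = (12.8 − 1.2)/6.8 = 1.71 mA.
Check: I_B = (10.3 − 1.2)/150 = 0.0607 mA, and β·I_B = 4.85 mA > I_C, confirming saturation.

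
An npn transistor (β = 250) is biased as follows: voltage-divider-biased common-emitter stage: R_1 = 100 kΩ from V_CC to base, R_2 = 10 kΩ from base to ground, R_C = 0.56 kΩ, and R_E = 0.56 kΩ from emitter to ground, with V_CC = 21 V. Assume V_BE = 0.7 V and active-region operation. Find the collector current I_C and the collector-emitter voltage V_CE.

I_C ≈ 2 mA, V_CE ≈ 19 V

Thevenize the base divider: V_Th = V_CC·R_2/(R_1+R_2) = 21×10/110 = 1.91 V, R_Th = R_1‖R_2 = 9.09 kΩ.
Base-emitter loop: V_Th = I_B·R_Th + V_BE + (β+1)I_B·R_E, so I_B = (1.91 − 0.7) / (9.09 + 251×0.56) = 0.00808 mA.
I_C = β·I_B = 250×0.00808 = 2.02 mA, and I_E = (β+1)I_B = 2.03 mA.
V_CE = V_CC − I_C·R_C − I_E·R_E = 21 − 2.02×0.56 − 2.03×0.56 = 18.7 V.
V_CE = 18.7 V > 0.2 V confirms active-region operation.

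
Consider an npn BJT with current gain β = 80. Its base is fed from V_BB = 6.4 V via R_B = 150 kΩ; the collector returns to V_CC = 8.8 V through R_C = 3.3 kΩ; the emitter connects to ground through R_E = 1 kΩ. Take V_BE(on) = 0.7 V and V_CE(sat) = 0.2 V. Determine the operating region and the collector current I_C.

active; I_C ≈ 2 mA

Assume active. Base-emitter loop: I_B = (V_BB − V_BE)/(R_B + (β+1)R_E) = (6.4 − 0.7)/(150 + 81×1) = 0.0247 mA.
I_C = β·I_B = 80×0.0247 = 1.97 mA.
V_CE = V_CC − I_C·R_C − I_E·R_E = 8.8 − 1.97×3.3 − 2×1 = 0.287 V > V_CE(sat), so the active-region assumption holds.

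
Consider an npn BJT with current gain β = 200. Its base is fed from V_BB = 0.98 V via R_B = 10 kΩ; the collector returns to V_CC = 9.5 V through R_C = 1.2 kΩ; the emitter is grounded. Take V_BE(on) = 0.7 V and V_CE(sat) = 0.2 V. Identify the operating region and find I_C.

active; I_C ≈ 5.6 mA

Assume active. Base-emitter loop: I_B = (V_BB − V_BE)/R_B = (0.98 − 0.7)/10 = 0.028 mA.
I_C = β·I_B = 200×0.028 = 5.6 mA.
V_CE = V_CC − I_C·R_C = 9.5 − 5.6×1.2 = 2.78 V > V_CE(sat), so the active-region assumption holds.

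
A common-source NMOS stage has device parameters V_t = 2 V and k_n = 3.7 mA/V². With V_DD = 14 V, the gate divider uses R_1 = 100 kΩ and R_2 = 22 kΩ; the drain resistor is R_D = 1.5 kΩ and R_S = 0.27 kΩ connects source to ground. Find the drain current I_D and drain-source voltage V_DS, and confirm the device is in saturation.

V_G = V_DD·R_2/(R_1+R_2) = 14×22/122 = 2.52 V.
Assume saturation: I_D = (k_n/2)(V_GS − V_t)² with V_GS = V_G − I_D·R_S = 2.52 − 0.27·I_D.
Substituting gives 0.135·I_D² − 1.52·I_D + 0.509 = 0, with roots I_D = 0.345 or 11 mA.
The root I_D = 11 mA gives V_GS = -0.434 V ≤ V_t, so take I_D = 0.345 mA.
Then V_GS = 2.43 V and V_DS = V_DD − I_D(R_D+R_S) = 14 − 0.345×1.77 = 13.4 V.
Saturation requires V_DS ≥ V_GS − V_t = 0.432 V; 13.4 ≥ 0.432 ✓.

I_D ≈ 0.34 mA, V_DS ≈ 13 V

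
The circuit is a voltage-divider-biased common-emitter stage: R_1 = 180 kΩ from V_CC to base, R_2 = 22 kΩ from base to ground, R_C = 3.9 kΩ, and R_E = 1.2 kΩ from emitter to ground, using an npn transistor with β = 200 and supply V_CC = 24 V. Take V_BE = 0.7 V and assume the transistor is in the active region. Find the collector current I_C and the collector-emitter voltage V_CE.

I_C ≈ 1.5 mA, V_CE ≈ 17 V

Thevenize the base divider: V_Th = V_CC·R_2/(R_1+R_2) = 24×22/202 = 2.61 V, R_Th = R_1‖R_2 = 19.6 kΩ.
Base-emitter loop: V_Th = I_B·R_Th + V_BE + (β+1)I_B·R_E, so I_B = (2.61 − 0.7) / (19.6 + 201×1.2) = 0.00734 mA.
I_C = β·I_B = 200×0.00734 = 1.47 mA, and I_E = (β+1)I_B = 1.48 mA.
V_CE = V_CC − I_C·R_C − I_E·R_E = 24 − 1.47×3.9 − 1.48×1.2 = 16.5 V.
V_CE = 16.5 V > 0.2 V confirms active-region operation.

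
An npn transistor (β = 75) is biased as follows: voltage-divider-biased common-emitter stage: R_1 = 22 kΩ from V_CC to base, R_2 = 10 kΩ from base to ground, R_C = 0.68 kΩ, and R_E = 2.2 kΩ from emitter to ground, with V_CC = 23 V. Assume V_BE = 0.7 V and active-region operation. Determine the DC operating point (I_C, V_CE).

I_C ≈ 2.8 mA, V_CE ≈ 15 V

Thevenize the base divider: V_Th = V_CC·R_2/(R_1+R_2) = 23×10/32 = 7.19 V, R_Th = R_1‖R_2 = 6.88 kΩ.
Base-emitter loop: V_Th = I_B·R_Th + V_BE + (β+1)I_B·R_E, so I_B = (7.19 − 0.7) / (6.88 + 76×2.2) = 0.0373 mA.
I_C = β·I_B = 75×0.0373 = 2.8 mA, and I_E = (β+1)I_B = 2.83 mA.
V_CE = V_CC − I_C·R_C − I_E·R_E = 23 − 2.8×0.68 − 2.83×2.2 = 14.9 V.
V_CE = 14.9 V > 0.2 V confirms active-region operation.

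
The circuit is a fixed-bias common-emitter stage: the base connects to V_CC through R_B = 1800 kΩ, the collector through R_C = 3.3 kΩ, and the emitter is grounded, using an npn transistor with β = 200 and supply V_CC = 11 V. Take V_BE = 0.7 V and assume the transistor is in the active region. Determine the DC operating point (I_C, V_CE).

I_C ≈ 1.1 mA, V_CE ≈ 7.2 V

Base loop: V_CC = I_B·R_B + V_BE, so I_B = (11 − 0.7)/1800 kΩ = 0.00572 mA.
In the active region I_C = β·I_B = 200 × 0.00572 = 1.14 mA.
Collector loop: V_CE = V_CC − I_C·R_C = 11 − 1.14×3.3 = 7.22 V.
Since V_CE = 7.22 V > V_CE(sat) ≈ 0.2 V, the transistor is in the active region as assumed.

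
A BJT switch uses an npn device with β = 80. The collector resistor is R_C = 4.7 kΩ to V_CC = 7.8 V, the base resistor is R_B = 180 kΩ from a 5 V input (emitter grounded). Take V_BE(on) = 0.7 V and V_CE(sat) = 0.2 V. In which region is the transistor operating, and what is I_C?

Assume active: I_B = (5 − 0.7)/180 = 0.0239 mA, giving I_C = β·I_B = 1.91 mA.
But then V_CE = 7.8 − 1.91×4.7 = -1.18 V < V_CE(sat) = 0.2 V — impossible in the active region.
So the transistor is saturated. With V_CE = 0.2 V, I_C = (V_CC − 0.2)/R_C = 7.6/4.7 = 1.62 mA.
Check: β·I_B = 1.91 mA > I_C = 1.62 mA, confirming saturation.

saturation; I_C ≈ 1.6 mA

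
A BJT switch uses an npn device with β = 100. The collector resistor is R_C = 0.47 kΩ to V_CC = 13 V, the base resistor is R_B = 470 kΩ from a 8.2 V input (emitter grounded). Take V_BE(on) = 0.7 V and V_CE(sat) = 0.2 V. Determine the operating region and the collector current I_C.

Assume active. Base-emitter loop: I_B = (V_BB − V_BE)/R_B = (8.2 − 0.7)/470 = 0.016 mA.
I_C = β·I_B = 100×0.016 = 1.6 mA.
V_CE = V_CC − I_C·R_C = 13 − 1.6×0.47 = 12.2 V > V_CE(sat), so the active-region assumption holds.

active; I_C ≈ 1.6 mA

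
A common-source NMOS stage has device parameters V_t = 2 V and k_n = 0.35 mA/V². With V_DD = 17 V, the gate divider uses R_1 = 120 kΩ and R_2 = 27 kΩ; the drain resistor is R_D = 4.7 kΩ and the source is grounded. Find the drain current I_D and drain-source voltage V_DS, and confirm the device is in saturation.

I_D ≈ 0.22 mA, V_DS ≈ 16 V

V_G = V_DD·R_2/(R_1+R_2) = 17×27/147 = 3.12 V. With the source grounded, V_GS = V_G = 3.12 V.
Assume saturation: I_D = (k_n/2)(V_GS − V_t)² = (0.35/2)×(3.12 − 2)² = 0.175×1.12² = 0.22 mA.
V_DS = V_DD − I_D·R_D = 17 − 0.22×4.7 = 16 V.
Saturation requires V_DS ≥ V_GS − V_t = 1.12 V; 16 ≥ 1.12 ✓.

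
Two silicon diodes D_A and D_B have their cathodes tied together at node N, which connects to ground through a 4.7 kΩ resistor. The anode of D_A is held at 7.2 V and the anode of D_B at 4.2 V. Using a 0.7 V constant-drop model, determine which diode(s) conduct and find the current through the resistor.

Only D_A conducts; I_R ≈ 1.4 mA

Assume both conduct. Then node N would need to be at both 7.2−0.7 = 6.5 V and 4.2−0.7 = 3.5 V, which is impossible.
Assume only D_A conducts: V_N = 7.2 − 0.7 = 6.5 V, so I_R = 6.5/4.7 = 1.38 mA.
Check D_B: its anode-to-cathode voltage is 4.2 − 6.5 = -2.3 V < 0.7 V, so it is off. The assumption is consistent.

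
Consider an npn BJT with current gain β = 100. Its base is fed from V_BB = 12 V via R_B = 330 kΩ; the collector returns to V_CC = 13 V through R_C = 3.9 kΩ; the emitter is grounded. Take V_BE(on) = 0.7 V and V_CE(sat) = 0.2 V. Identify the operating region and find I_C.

saturation; I_C ≈ 3.3 mA

Assume active: I_B = (12 − 0.7)/330 = 0.0342 mA, giving I_C = β·I_B = 3.42 mA.
But then V_CE = 13 − 3.42×3.9 = -0.355 V < V_CE(sat) = 0.2 V — impossible in the active region.
So the transistor is saturated. With V_CE = 0.2 V, I_C = (V_CC − 0.2)/R_C = 12.8/3.9 = 3.28 mA.
Check: β·I_B = 3.42 mA > I_C = 3.28 mA, confirming saturation.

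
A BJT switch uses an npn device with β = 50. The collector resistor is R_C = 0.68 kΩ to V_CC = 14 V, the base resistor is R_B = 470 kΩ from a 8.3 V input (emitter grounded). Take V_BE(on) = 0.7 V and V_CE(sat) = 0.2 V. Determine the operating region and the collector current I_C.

active; I_C ≈ 0.81 mA

Assume active. Base-emitter loop: I_B = (V_BB − V_BE)/R_B = (8.3 − 0.7)/470 = 0.0162 mA.
I_C = β·I_B = 50×0.0162 = 0.809 mA.
V_CE = V_CC − I_C·R_C = 14 − 0.809×0.68 = 13.5 V > V_CE(sat), so the active-region assumption holds.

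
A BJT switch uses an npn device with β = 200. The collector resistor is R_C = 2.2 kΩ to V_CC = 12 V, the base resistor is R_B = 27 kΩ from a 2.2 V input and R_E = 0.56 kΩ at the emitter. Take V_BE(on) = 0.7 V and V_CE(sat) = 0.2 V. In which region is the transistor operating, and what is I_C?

active; I_C ≈ 2.1 mA

Assume active. Base-emitter loop: I_B = (V_BB − V_BE)/(R_B + (β+1)R_E) = (2.2 − 0.7)/(27 + 201×0.56) = 0.0107 mA.
I_C = β·I_B = 200×0.0107 = 2.15 mA.
V_CE = V_CC − I_C·R_C − I_E·R_E = 12 − 2.15×2.2 − 2.16×0.56 = 6.06 V > V_CE(sat), so the active-region assumption holds.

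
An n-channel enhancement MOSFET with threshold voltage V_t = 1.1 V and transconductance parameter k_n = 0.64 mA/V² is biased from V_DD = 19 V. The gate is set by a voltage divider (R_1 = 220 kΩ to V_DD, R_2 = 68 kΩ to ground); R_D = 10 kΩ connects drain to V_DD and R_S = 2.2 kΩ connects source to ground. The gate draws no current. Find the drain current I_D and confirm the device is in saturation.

V_G = V_DD·R_2/(R_1+R_2) = 19×68/288 = 4.49 V.
Assume saturation: I_D = (k_n/2)(V_GS − V_t)² with V_GS = V_G − I_D·R_S = 4.49 − 2.2·I_D.
Substituting gives 1.55·I_D² − 5.77·I_D + 3.67 = 0, with roots I_D = 0.814 or 2.91 mA.
The root I_D = 2.91 mA gives V_GS = -1.92 V ≤ V_t, so take I_D = 0.814 mA.
Then V_GS = 2.7 V and V_DS = V_DD − I_D(R_D+R_S) = 19 − 0.814×12.2 = 9.07 V.
Saturation requires V_DS ≥ V_GS − V_t = 1.6 V; 9.07 ≥ 1.6 ✓.

I_D ≈ 0.81 mA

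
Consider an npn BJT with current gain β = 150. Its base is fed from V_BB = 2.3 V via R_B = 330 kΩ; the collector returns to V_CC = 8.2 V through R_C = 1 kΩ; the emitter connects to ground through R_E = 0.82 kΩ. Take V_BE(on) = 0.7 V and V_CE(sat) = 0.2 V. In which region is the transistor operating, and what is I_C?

Assume active. Base-emitter loop: I_B = (V_BB − V_BE)/(R_B + (β+1)R_E) = (2.3 − 0.7)/(330 + 151×0.82) = 0.00353 mA.
I_C = β·I_B = 150×0.00353 = 0.529 mA.
V_CE = V_CC − I_C·R_C − I_E·R_E = 8.2 − 0.529×1 − 0.532×0.82 = 7.23 V > V_CE(sat), so the active-region assumption holds.

active; I_C ≈ 0.53 mA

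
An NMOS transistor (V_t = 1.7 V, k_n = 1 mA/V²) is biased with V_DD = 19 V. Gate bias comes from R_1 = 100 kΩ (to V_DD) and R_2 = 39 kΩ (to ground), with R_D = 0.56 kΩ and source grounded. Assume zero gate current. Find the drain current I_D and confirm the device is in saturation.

V_G = V_DD·R_2/(R_1+R_2) = 19×39/139 = 5.33 V. With the source grounded, V_GS = V_G = 5.33 V.
Assume saturation: I_D = (k_n/2)(V_GS − V_t)² = (1/2)×(5.33 − 1.7)² = 0.5×3.63² = 6.59 mA.
V_DS = V_DD − I_D·R_D = 19 − 6.59×0.56 = 15.3 V.
Saturation requires V_DS ≥ V_GS − V_t = 3.63 V; 15.3 ≥ 3.63 ✓.

I_D ≈ 6.6 mA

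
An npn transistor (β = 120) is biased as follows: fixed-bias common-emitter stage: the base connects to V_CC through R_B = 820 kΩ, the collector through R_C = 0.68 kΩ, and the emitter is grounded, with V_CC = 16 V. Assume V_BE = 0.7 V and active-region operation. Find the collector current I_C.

I_C ≈ 2.2 mA

Base loop: V_CC = I_B·R_B + V_BE, so I_B = (16 − 0.7)/820 kΩ = 0.0187 mA.
In the active region I_C = β·I_B = 120 × 0.0187 = 2.24 mA.
Collector loop: V_CE = V_CC − I_C·R_C = 16 − 2.24×0.68 = 14.5 V.
Since V_CE = 14.5 V > V_CE(sat) ≈ 0.2 V, the transistor is in the active region as assumed.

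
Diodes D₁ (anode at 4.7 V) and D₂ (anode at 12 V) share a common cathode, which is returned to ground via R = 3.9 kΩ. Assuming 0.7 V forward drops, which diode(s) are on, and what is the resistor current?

Assume both conduct. Then node N would need to be at both 4.7−0.7 = 4 V and 12−0.7 = 11.3 V, which is impossible.
Assume only D₂ conducts: V_N = 12 − 0.7 = 11.3 V, so I_R = 11.3/3.9 = 2.9 mA.
Check D₁: its anode-to-cathode voltage is 4.7 − 11.3 = -6.6 V < 0.7 V, so it is off. The assumption is consistent.

Only D₂ conducts; I_R ≈ 2.9 mA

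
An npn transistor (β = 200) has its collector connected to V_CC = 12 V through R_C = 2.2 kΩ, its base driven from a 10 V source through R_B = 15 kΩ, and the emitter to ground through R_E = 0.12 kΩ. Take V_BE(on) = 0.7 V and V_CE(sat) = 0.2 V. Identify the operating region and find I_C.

Assume active: I_B = (10 − 0.7)/(15 + 201×0.12) = 0.238 mA, I_C = β·I_B = 47.5 mA.
Then V_CE = 12 − 47.5×2.2 − 47.8×0.12 = -98.3 V < 0.2 V — the active assumption fails.
Re-solve with V_CE = 0.2 V. KCL at the emitter: V_E/R_E = (V_BB−0.7−V_E)/R_B + (V_CC−0.2−V_E)/R_C, giving V_E = 0.676 V.
I_C = (V_CC − 0.2 − V_E)/R_C = (11.8 − 0.676)/2.2 = 5.06 mA.
Check: I_B = (9.3 − 0.676)/15 = 0.575 mA, and β·I_B = 115 mA > I_C, confirming saturation.

saturation; I_C ≈ 5.1 mA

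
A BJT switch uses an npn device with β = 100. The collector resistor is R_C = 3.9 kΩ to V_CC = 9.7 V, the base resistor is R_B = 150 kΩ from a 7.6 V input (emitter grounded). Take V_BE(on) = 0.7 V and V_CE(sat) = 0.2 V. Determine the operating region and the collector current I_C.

saturation; I_C ≈ 2.4 mA

Assume active: I_B = (7.6 − 0.7)/150 = 0.046 mA, giving I_C = β·I_B = 4.6 mA.
But then V_CE = 9.7 − 4.6×3.9 = -8.24 V < V_CE(sat) = 0.2 V — impossible in the active region.
So the transistor is saturated. With V_CE = 0.2 V, I_C = (V_CC − 0.2)/R_C = 9.5/3.9 = 2.44 mA.
Check: β·I_B = 4.6 mA > I_C = 2.44 mA, confirming saturation.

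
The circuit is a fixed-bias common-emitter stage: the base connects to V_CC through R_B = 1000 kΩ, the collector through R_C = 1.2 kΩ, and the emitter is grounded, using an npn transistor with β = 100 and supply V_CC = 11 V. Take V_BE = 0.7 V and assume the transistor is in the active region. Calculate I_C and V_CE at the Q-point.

Base loop: V_CC = I_B·R_B + V_BE, so I_B = (11 − 0.7)/1000 kΩ = 0.0103 mA.
In the active region I_C = β·I_B = 100 × 0.0103 = 1.03 mA.
Collector loop: V_CE = V_CC − I_C·R_C = 11 − 1.03×1.2 = 9.76 V.
Since V_CE = 9.76 V > V_CE(sat) ≈ 0.2 V, the transistor is in the active region as assumed.

I_C ≈ 1 mA, V_CE ≈ 9.8 V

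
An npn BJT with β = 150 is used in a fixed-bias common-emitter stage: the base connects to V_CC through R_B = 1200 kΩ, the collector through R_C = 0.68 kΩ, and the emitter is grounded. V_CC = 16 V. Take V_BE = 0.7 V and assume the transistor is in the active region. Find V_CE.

V_CE ≈ 15 V

Base loop: V_CC = I_B·R_B + V_BE, so I_B = (16 − 0.7)/1200 kΩ = 0.0128 mA.
In the active region I_C = β·I_B = 150 × 0.0128 = 1.91 mA.
Collector loop: V_CE = V_CC − I_C·R_C = 16 − 1.91×0.68 = 14.7 V.
Since V_CE = 14.7 V > V_CE(sat) ≈ 0.2 V, the transistor is in the active region as assumed.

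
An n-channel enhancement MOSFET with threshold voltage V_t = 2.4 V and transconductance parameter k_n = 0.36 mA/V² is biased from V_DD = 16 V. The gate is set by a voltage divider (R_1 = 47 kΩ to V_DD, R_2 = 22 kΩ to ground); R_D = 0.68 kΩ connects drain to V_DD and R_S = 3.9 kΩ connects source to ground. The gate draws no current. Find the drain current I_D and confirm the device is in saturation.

V_G = V_DD·R_2/(R_1+R_2) = 16×22/69 = 5.1 V.
Assume saturation: I_D = (k_n/2)(V_GS − V_t)² with V_GS = V_G − I_D·R_S = 5.1 − 3.9·I_D.
Substituting gives 2.74·I_D² − 4.79·I_D + 1.31 = 0, with roots I_D = 0.34 or 1.41 mA.
The root I_D = 1.41 mA gives V_GS = -0.399 V ≤ V_t, so take I_D = 0.34 mA.
Then V_GS = 3.77 V and V_DS = V_DD − I_D(R_D+R_S) = 16 − 0.34×4.58 = 14.4 V.
Saturation requires V_DS ≥ V_GS − V_t = 1.37 V; 14.4 ≥ 1.37 ✓.

I_D ≈ 0.34 mA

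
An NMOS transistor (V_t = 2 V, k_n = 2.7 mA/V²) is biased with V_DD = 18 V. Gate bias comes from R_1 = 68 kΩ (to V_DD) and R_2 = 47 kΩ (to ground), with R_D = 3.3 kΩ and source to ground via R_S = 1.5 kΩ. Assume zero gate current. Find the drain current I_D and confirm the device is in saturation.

I_D ≈ 2.6 mA

V_G = V_DD·R_2/(R_1+R_2) = 18×47/115 = 7.36 V.
Assume saturation: I_D = (k_n/2)(V_GS − V_t)² with V_GS = V_G − I_D·R_S = 7.36 − 1.5·I_D.
Substituting gives 3.04·I_D² − 22.7·I_D + 38.7 = 0, with roots I_D = 2.64 or 4.83 mA.
The root I_D = 4.83 mA gives V_GS = 0.108 V ≤ V_t, so take I_D = 2.64 mA.
Then V_GS = 3.4 V and V_DS = V_DD − I_D(R_D+R_S) = 18 − 2.64×4.8 = 5.33 V.
Saturation requires V_DS ≥ V_GS − V_t = 1.4 V; 5.33 ≥ 1.4 ✓.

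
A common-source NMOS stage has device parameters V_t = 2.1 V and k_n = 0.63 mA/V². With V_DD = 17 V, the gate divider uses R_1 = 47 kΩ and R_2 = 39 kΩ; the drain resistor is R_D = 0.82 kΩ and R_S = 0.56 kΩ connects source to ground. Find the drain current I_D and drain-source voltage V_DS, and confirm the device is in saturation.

V_G = V_DD·R_2/(R_1+R_2) = 17×39/86 = 7.71 V.
Assume saturation: I_D = (k_n/2)(V_GS − V_t)² with V_GS = V_G − I_D·R_S = 7.71 − 0.56·I_D.
Substituting gives 0.0988·I_D² − 2.98·I_D + 9.91 = 0, with roots I_D = 3.81 or 26.3 mA.
The root I_D = 26.3 mA gives V_GS = -7.05 V ≤ V_t, so take I_D = 3.81 mA.
Then V_GS = 5.58 V and V_DS = V_DD − I_D(R_D+R_S) = 17 − 3.81×1.38 = 11.7 V.
Saturation requires V_DS ≥ V_GS − V_t = 3.48 V; 11.7 ≥ 3.48 ✓.

I_D ≈ 3.8 mA, V_DS ≈ 12 V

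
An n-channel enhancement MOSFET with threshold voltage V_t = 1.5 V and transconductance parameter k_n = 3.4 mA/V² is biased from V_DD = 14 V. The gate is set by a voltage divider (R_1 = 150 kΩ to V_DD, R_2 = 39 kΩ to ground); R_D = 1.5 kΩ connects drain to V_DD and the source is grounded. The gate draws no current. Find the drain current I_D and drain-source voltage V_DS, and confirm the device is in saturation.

I_D ≈ 3.3 mA, V_DS ≈ 9.1 V

V_G = V_DD·R_2/(R_1+R_2) = 14×39/189 = 2.89 V. With the source grounded, V_GS = V_G = 2.89 V.
Assume saturation: I_D = (k_n/2)(V_GS − V_t)² = (3.4/2)×(2.89 − 1.5)² = 1.7×1.39² = 3.28 mA.
V_DS = V_DD − I_D·R_D = 14 − 3.28×1.5 = 9.08 V.
Saturation requires V_DS ≥ V_GS − V_t = 1.39 V; 9.08 ≥ 1.39 ✓.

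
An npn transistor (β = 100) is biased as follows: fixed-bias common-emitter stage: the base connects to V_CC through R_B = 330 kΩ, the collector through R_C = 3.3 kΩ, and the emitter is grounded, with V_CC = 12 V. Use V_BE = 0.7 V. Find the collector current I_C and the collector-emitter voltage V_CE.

I_C ≈ 3.4 mA, V_CE ≈ 0.7 V

Base loop: V_CC = I_B·R_B + V_BE, so I_B = (12 − 0.7)/330 kΩ = 0.0342 mA.
In the active region I_C = β·I_B = 100 × 0.0342 = 3.42 mA.
Collector loop: V_CE = V_CC − I_C·R_C = 12 − 3.42×3.3 = 0.7 V.
Since V_CE = 0.7 V > V_CE(sat) ≈ 0.2 V, the transistor is in the active region as assumed.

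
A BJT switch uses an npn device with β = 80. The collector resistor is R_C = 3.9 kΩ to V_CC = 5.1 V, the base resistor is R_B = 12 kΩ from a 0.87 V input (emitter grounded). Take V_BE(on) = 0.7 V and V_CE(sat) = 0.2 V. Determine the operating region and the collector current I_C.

active; I_C ≈ 1.1 mA

Assume active. Base-emitter loop: I_B = (V_BB − V_BE)/R_B = (0.87 − 0.7)/12 = 0.0142 mA.
I_C = β·I_B = 80×0.0142 = 1.13 mA.
V_CE = V_CC − I_C·R_C = 5.1 − 1.13×3.9 = 0.68 V > V_CE(sat), so the active-region assumption holds.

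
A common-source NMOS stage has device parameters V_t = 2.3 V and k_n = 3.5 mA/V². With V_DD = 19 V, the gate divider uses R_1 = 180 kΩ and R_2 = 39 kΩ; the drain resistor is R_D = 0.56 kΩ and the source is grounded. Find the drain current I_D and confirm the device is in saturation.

V_G = V_DD·R_2/(R_1+R_2) = 19×39/219 = 3.38 V. With the source grounded, V_GS = V_G = 3.38 V.
Assume saturation: I_D = (k_n/2)(V_GS − V_t)² = (3.5/2)×(3.38 − 2.3)² = 1.75×1.08² = 2.05 mA.
V_DS = V_DD − I_D·R_D = 19 − 2.05×0.56 = 17.8 V.
Saturation requires V_DS ≥ V_GS − V_t = 1.08 V; 17.8 ≥ 1.08 ✓.

I_D ≈ 2.1 mA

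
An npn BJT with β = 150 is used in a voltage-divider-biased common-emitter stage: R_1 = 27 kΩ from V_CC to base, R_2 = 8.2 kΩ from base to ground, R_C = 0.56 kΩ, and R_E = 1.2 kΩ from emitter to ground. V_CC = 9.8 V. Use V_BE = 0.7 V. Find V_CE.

Thevenize the base divider: V_Th = V_CC·R_2/(R_1+R_2) = 9.8×8.2/35.2 = 2.28 V, R_Th = R_1‖R_2 = 6.29 kΩ.
Base-emitter loop: V_Th = I_B·R_Th + V_BE + (β+1)I_B·R_E, so I_B = (2.28 − 0.7) / (6.29 + 151×1.2) = 0.00844 mA.
I_C = β·I_B = 150×0.00844 = 1.27 mA, and I_E = (β+1)I_B = 1.27 mA.
V_CE = V_CC − I_C·R_C − I_E·R_E = 9.8 − 1.27×0.56 − 1.27×1.2 = 7.56 V.
V_CE = 7.56 V > 0.2 V confirms active-region operation.

V_CE ≈ 7.6 V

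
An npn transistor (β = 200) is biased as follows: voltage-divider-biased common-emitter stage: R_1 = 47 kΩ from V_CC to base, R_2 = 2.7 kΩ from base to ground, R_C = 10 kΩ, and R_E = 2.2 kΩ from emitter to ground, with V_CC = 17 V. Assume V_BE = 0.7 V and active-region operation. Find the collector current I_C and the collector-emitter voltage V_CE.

Thevenize the base divider: V_Th = V_CC·R_2/(R_1+R_2) = 17×2.7/49.7 = 0.924 V, R_Th = R_1‖R_2 = 2.55 kΩ.
Base-emitter loop: V_Th = I_B·R_Th + V_BE + (β+1)I_B·R_E, so I_B = (0.924 − 0.7) / (2.55 + 201×2.2) = 0.000503 mA.
I_C = β·I_B = 200×0.000503 = 0.101 mA, and I_E = (β+1)I_B = 0.101 mA.
V_CE = V_CC − I_C·R_C − I_E·R_E = 17 − 0.101×10 − 0.101×2.2 = 15.8 V.
V_CE = 15.8 V > 0.2 V confirms active-region operation.

I_C ≈ 0.1 mA, V_CE ≈ 16 V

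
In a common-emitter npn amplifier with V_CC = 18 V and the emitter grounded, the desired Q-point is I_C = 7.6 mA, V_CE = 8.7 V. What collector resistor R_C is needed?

Collector loop: V_CC = I_C·R_C + V_CE.
R_C = (V_CC − V_CE)/I_C = (18 − 8.7)/7.6 = 1.22 kΩ.

R_C ≈ 1.2 kΩ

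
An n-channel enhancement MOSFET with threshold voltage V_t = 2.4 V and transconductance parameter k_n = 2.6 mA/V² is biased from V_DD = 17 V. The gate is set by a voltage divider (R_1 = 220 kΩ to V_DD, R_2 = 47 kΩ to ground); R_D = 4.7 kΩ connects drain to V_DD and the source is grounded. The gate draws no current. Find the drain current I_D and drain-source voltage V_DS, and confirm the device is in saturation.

I_D ≈ 0.46 mA, V_DS ≈ 15 V

V_G = V_DD·R_2/(R_1+R_2) = 17×47/267 = 2.99 V. With the source grounded, V_GS = V_G = 2.99 V.
Assume saturation: I_D = (k_n/2)(V_GS − V_t)² = (2.6/2)×(2.99 − 2.4)² = 1.3×0.593² = 0.456 mA.
V_DS = V_DD − I_D·R_D = 17 − 0.456×4.7 = 14.9 V.
Saturation requires V_DS ≥ V_GS − V_t = 0.593 V; 14.9 ≥ 0.593 ✓.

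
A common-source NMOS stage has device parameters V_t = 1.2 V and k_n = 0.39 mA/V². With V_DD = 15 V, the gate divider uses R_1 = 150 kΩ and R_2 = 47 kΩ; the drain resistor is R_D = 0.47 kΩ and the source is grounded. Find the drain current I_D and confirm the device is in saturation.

V_G = V_DD·R_2/(R_1+R_2) = 15×47/197 = 3.58 V. With the source grounded, V_GS = V_G = 3.58 V.
Assume saturation: I_D = (k_n/2)(V_GS − V_t)² = (0.39/2)×(3.58 − 1.2)² = 0.195×2.38² = 1.1 mA.
V_DS = V_DD − I_D·R_D = 15 − 1.1×0.47 = 14.5 V.
Saturation requires V_DS ≥ V_GS − V_t = 2.38 V; 14.5 ≥ 2.38 ✓.

I_D ≈ 1.1 mA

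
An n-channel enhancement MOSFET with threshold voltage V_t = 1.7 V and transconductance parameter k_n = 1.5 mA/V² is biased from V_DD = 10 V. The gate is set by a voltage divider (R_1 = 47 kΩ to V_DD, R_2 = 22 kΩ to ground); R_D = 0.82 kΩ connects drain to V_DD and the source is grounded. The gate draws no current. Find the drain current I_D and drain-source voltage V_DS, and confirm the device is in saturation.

V_G = V_DD·R_2/(R_1+R_2) = 10×22/69 = 3.19 V. With the source grounded, V_GS = V_G = 3.19 V.
Assume saturation: I_D = (k_n/2)(V_GS − V_t)² = (1.5/2)×(3.19 − 1.7)² = 0.75×1.49² = 1.66 mA.
V_DS = V_DD − I_D·R_D = 10 − 1.66×0.82 = 8.64 V.
Saturation requires V_DS ≥ V_GS − V_t = 1.49 V; 8.64 ≥ 1.49 ✓.

I_D ≈ 1.7 mA, V_DS ≈ 8.6 V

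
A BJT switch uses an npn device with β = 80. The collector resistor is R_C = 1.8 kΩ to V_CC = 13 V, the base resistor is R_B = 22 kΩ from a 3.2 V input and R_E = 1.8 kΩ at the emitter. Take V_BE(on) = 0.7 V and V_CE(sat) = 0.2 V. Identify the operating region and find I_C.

Assume active. Base-emitter loop: I_B = (V_BB − V_BE)/(R_B + (β+1)R_E) = (3.2 − 0.7)/(22 + 81×1.8) = 0.0149 mA.
I_C = β·I_B = 80×0.0149 = 1.19 mA.
V_CE = V_CC − I_C·R_C − I_E·R_E = 13 − 1.19×1.8 − 1.21×1.8 = 8.68 V > V_CE(sat), so the active-region assumption holds.

active; I_C ≈ 1.2 mA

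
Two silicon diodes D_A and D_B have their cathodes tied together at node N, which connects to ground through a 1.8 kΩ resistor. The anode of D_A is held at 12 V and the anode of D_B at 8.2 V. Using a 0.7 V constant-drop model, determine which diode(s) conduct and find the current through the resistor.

Only D_A conducts; I_R ≈ 6.3 mA

Assume both conduct. Then node N would need to be at both 12−0.7 = 11.3 V and 8.2−0.7 = 7.5 V, which is impossible.
Assume only D_A conducts: V_N = 12 − 0.7 = 11.3 V, so I_R = 11.3/1.8 = 6.28 mA.
Check D_B: its anode-to-cathode voltage is 8.2 − 11.3 = -3.1 V < 0.7 V, so it is off. The assumption is consistent.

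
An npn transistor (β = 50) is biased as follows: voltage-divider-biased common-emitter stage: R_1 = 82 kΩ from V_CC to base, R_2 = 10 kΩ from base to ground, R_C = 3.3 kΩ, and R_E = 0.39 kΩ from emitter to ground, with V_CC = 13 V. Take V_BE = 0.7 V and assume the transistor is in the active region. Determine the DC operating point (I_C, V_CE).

Thevenize the base divider: V_Th = V_CC·R_2/(R_1+R_2) = 13×10/92 = 1.41 V, R_Th = R_1‖R_2 = 8.91 kΩ.
Base-emitter loop: V_Th = I_B·R_Th + V_BE + (β+1)I_B·R_E, so I_B = (1.41 − 0.7) / (8.91 + 51×0.39) = 0.0248 mA.
I_C = β·I_B = 50×0.0248 = 1.24 mA, and I_E = (β+1)I_B = 1.26 mA.
V_CE = V_CC − I_C·R_C − I_E·R_E = 13 − 1.24×3.3 − 1.26×0.39 = 8.42 V.
V_CE = 8.42 V > 0.2 V confirms active-region operation.

I_C ≈ 1.2 mA, V_CE ≈ 8.4 V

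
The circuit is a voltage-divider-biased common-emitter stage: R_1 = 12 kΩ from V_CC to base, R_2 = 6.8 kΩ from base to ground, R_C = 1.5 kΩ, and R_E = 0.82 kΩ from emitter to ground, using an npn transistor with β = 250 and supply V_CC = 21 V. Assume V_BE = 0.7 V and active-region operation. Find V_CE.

V_CE ≈ 1.9 V

Thevenize the base divider: V_Th = V_CC·R_2/(R_1+R_2) = 21×6.8/18.8 = 7.6 V, R_Th = R_1‖R_2 = 4.34 kΩ.
Base-emitter loop: V_Th = I_B·R_Th + V_BE + (β+1)I_B·R_E, so I_B = (7.6 − 0.7) / (4.34 + 251×0.82) = 0.0328 mA.
I_C = β·I_B = 250×0.0328 = 8.2 mA, and I_E = (β+1)I_B = 8.24 mA.
V_CE = V_CC − I_C·R_C − I_E·R_E = 21 − 8.2×1.5 − 8.24×0.82 = 1.94 V.
V_CE = 1.94 V > 0.2 V confirms active-region operation.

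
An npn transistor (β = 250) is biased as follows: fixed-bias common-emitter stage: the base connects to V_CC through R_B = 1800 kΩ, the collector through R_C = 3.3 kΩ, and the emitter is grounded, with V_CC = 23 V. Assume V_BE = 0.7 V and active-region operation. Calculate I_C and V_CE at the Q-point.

I_C ≈ 3.1 mA, V_CE ≈ 13 V

Base loop: V_CC = I_B·R_B + V_BE, so I_B = (23 − 0.7)/1800 kΩ = 0.0124 mA.
In the active region I_C = β·I_B = 250 × 0.0124 = 3.1 mA.
Collector loop: V_CE = V_CC − I_C·R_C = 23 − 3.1×3.3 = 12.8 V.
Since V_CE = 12.8 V > V_CE(sat) ≈ 0.2 V, the transistor is in the active region as assumed.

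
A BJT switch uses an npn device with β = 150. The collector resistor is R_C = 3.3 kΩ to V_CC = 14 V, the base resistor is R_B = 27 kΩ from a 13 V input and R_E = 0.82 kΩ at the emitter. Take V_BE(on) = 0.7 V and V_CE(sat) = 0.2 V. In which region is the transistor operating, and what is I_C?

Assume active: I_B = (13 − 0.7)/(27 + 151×0.82) = 0.0816 mA, I_C = β·I_B = 12.2 mA.
Then V_CE = 14 − 12.2×3.3 − 12.3×0.82 = -36.5 V < 0.2 V — the active assumption fails.
Re-solve with V_CE = 0.2 V. KCL at the emitter: V_E/R_E = (V_BB−0.7−V_E)/R_B + (V_CC−0.2−V_E)/R_C, giving V_E = 2.97 V.
I_C = (V_CC − 0.2 − V_E)/R_C = (13.8 − 2.97)/3.3 = 3.28 mA.
Check: I_B = (12.3 − 2.97)/27 = 0.345 mA, and β·I_B = 51.8 mA > I_C, confirming saturation.

saturation; I_C ≈ 3.3 mA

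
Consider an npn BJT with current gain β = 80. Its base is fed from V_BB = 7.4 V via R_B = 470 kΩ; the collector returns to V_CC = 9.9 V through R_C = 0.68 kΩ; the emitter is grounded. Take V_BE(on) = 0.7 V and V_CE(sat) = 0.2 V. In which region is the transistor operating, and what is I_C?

active; I_C ≈ 1.1 mA

Assume active. Base-emitter loop: I_B = (V_BB − V_BE)/R_B = (7.4 − 0.7)/470 = 0.0143 mA.
I_C = β·I_B = 80×0.0143 = 1.14 mA.
V_CE = V_CC − I_C·R_C = 9.9 − 1.14×0.68 = 9.12 V > V_CE(sat), so the active-region assumption holds.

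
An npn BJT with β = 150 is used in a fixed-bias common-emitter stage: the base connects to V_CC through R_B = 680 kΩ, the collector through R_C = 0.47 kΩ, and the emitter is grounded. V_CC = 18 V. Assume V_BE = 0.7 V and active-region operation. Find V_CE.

V_CE ≈ 16 V

Base loop: V_CC = I_B·R_B + V_BE, so I_B = (18 − 0.7)/680 kΩ = 0.0254 mA.
In the active region I_C = β·I_B = 150 × 0.0254 = 3.82 mA.
Collector loop: V_CE = V_CC − I_C·R_C = 18 − 3.82×0.47 = 16.2 V.
Since V_CE = 16.2 V > V_CE(sat) ≈ 0.2 V, the transistor is in the active region as assumed.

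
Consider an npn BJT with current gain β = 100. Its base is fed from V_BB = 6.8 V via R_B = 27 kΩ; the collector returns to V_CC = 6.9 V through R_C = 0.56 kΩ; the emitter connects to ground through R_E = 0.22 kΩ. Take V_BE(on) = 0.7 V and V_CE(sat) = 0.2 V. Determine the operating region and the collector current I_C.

saturation; I_C ≈ 8.5 mA

Assume active: I_B = (6.8 − 0.7)/(27 + 101×0.22) = 0.124 mA, I_C = β·I_B = 12.4 mA.
Then V_CE = 6.9 − 12.4×0.56 − 12.5×0.22 = -2.79 V < 0.2 V — the active assumption fails.
Re-solve with V_CE = 0.2 V. KCL at the emitter: V_E/R_E = (V_BB−0.7−V_E)/R_B + (V_CC−0.2−V_E)/R_C, giving V_E = 1.91 V.
I_C = (V_CC − 0.2 − V_E)/R_C = (6.7 − 1.91)/0.56 = 8.55 mA.
Check: I_B = (6.1 − 1.91)/27 = 0.155 mA, and β·I_B = 15.5 mA > I_C, confirming saturation.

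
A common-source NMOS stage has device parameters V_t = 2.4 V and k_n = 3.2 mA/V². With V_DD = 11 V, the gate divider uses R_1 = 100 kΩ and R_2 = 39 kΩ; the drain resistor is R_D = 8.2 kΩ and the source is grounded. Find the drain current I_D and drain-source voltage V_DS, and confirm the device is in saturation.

V_G = V_DD·R_2/(R_1+R_2) = 11×39/139 = 3.09 V. With the source grounded, V_GS = V_G = 3.09 V.
Assume saturation: I_D = (k_n/2)(V_GS − V_t)² = (3.2/2)×(3.09 − 2.4)² = 1.6×0.686² = 0.754 mA.
V_DS = V_DD − I_D·R_D = 11 − 0.754×8.2 = 4.82 V.
Saturation requires V_DS ≥ V_GS − V_t = 0.686 V; 4.82 ≥ 0.686 ✓.

I_D ≈ 0.75 mA, V_DS ≈ 4.8 V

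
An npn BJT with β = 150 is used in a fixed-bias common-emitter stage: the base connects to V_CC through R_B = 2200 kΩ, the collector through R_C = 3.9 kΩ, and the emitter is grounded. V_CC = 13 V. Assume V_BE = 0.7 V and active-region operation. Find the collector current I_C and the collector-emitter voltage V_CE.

I_C ≈ 0.84 mA, V_CE ≈ 9.7 V

Base loop: V_CC = I_B·R_B + V_BE, so I_B = (13 − 0.7)/2200 kΩ = 0.00559 mA.
In the active region I_C = β·I_B = 150 × 0.00559 = 0.839 mA.
Collector loop: V_CE = V_CC − I_C·R_C = 13 − 0.839×3.9 = 9.73 V.
Since V_CE = 9.73 V > V_CE(sat) ≈ 0.2 V, the transistor is in the active region as assumed.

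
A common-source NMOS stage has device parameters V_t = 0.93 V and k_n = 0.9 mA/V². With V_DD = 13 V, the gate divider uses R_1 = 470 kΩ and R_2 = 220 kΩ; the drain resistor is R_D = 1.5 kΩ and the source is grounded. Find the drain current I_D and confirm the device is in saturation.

I_D ≈ 4.7 mA

V_G = V_DD·R_2/(R_1+R_2) = 13×220/690 = 4.14 V. With the source grounded, V_GS = V_G = 4.14 V.
Assume saturation: I_D = (k_n/2)(V_GS − V_t)² = (0.9/2)×(4.14 − 0.93)² = 0.45×3.21² = 4.65 mA.
V_DS = V_DD − I_D·R_D = 13 − 4.65×1.5 = 6.02 V.
Saturation requires V_DS ≥ V_GS − V_t = 3.21 V; 6.02 ≥ 3.21 ✓.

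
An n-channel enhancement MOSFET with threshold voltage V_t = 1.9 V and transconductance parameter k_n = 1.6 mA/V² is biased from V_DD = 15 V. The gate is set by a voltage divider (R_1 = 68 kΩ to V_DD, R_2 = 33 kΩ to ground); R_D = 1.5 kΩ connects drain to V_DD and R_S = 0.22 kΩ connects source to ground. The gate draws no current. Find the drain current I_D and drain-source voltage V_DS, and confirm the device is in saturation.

V_G = V_DD·R_2/(R_1+R_2) = 15×33/101 = 4.9 V.
Assume saturation: I_D = (k_n/2)(V_GS − V_t)² with V_GS = V_G − I_D·R_S = 4.9 − 0.22·I_D.
Substituting gives 0.0387·I_D² − 2.06·I_D + 7.2 = 0, with roots I_D = 3.77 or 49.3 mA.
The root I_D = 49.3 mA gives V_GS = -5.95 V ≤ V_t, so take I_D = 3.77 mA.
Then V_GS = 4.07 V and V_DS = V_DD − I_D(R_D+R_S) = 15 − 3.77×1.72 = 8.51 V.
Saturation requires V_DS ≥ V_GS − V_t = 2.17 V; 8.51 ≥ 2.17 ✓.

I_D ≈ 3.8 mA, V_DS ≈ 8.5 V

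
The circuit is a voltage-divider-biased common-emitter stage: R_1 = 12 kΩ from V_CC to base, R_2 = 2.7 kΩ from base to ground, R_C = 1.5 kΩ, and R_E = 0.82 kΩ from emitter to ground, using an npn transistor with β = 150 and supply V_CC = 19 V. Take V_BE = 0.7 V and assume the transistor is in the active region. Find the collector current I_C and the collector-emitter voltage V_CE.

I_C ≈ 3.3 mA, V_CE ≈ 11 V

Thevenize the base divider: V_Th = V_CC·R_2/(R_1+R_2) = 19×2.7/14.7 = 3.49 V, R_Th = R_1‖R_2 = 2.2 kΩ.
Base-emitter loop: V_Th = I_B·R_Th + V_BE + (β+1)I_B·R_E, so I_B = (3.49 − 0.7) / (2.2 + 151×0.82) = 0.0221 mA.
I_C = β·I_B = 150×0.0221 = 3.32 mA, and I_E = (β+1)I_B = 3.34 mA.
V_CE = V_CC − I_C·R_C − I_E·R_E = 19 − 3.32×1.5 − 3.34×0.82 = 11.3 V.
V_CE = 11.3 V > 0.2 V confirms active-region operation.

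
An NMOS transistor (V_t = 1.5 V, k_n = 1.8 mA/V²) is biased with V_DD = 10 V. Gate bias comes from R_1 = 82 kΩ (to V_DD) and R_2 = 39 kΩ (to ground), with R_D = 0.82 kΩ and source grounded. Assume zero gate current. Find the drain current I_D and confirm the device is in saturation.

I_D ≈ 2.7 mA

V_G = V_DD·R_2/(R_1+R_2) = 10×39/121 = 3.22 V. With the source grounded, V_GS = V_G = 3.22 V.
Assume saturation: I_D = (k_n/2)(V_GS − V_t)² = (1.8/2)×(3.22 − 1.5)² = 0.9×1.72² = 2.67 mA.
V_DS = V_DD − I_D·R_D = 10 − 2.67×0.82 = 7.81 V.
Saturation requires V_DS ≥ V_GS − V_t = 1.72 V; 7.81 ≥ 1.72 ✓.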